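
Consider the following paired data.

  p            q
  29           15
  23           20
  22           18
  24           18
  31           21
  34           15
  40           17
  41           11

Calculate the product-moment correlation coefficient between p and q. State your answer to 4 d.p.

n = 8, Σp = 244, Σq = 135, Σp² = 7828, Σq² = 2349, Σpq = 4015
nΣpq − ΣpΣq = 32120 − 32940 = -820
nΣp² − (Σp)² = 62624 − 59536 = 3088; nΣq² − (Σq)² = 18792 − 18225 = 567
r = -820 / √(3088 × 567) = -820 / 1323.2143 ≈ -0.6197

-0.6197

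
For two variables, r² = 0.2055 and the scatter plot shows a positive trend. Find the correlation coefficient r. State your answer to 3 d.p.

0.453

|r| = √0.2055 = 0.453
The association is positive, so r = 0.453.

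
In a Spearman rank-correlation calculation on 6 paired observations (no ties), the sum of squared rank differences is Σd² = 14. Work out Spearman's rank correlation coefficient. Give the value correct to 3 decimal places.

0.600

ρ = 1 − 6Σd² / [n(n²−1)] = 1 − 6×14 / (6×35)
  = 1 − 84/210 = 1 − 0.4000 ≈ 0.600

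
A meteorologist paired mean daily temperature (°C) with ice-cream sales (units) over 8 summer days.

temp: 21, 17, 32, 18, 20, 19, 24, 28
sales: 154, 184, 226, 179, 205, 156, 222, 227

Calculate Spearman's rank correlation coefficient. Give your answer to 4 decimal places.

Rank temp: 5, 1, 8, 2, 4, 3, 6, 7
Rank sales: 1, 4, 7, 3, 5, 2, 6, 8
d = rank(temp) − rank(sales): 4, -3, 1, -1, -1, 1, 0, -1; Σd² = 30
ρ = 1 − 6Σd² / [n(n²−1)] = 1 − 6×30 / (8×63) = 1 − 180/504 ≈ 0.6429

0.6429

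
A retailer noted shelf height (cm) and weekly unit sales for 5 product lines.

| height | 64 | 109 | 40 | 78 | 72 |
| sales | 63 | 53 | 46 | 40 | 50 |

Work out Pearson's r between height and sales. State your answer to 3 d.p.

0.086

n = 5, Σx = 363, Σy = 252, Σx² = 28845, Σy² = 12994, Σxy = 18369
nΣxy − ΣxΣy = 91845 − 91476 = 369
nΣx² − (Σx)² = 144225 − 131769 = 12456; nΣy² − (Σy)² = 64970 − 63504 = 1466
r = 369 / √(12456 × 1466) = 369 / 4273.2302 ≈ 0.086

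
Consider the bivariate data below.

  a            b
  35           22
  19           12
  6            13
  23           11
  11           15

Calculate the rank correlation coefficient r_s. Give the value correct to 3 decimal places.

Rank a: 5, 3, 1, 4, 2
Rank b: 5, 2, 3, 1, 4
d = rank(a) − rank(b): 0, 1, -2, 3, -2; Σd² = 18
ρ = 1 − 6Σd² / [n(n²−1)] = 1 − 6×18 / (5×24) = 1 − 108/120 ≈ 0.100

0.100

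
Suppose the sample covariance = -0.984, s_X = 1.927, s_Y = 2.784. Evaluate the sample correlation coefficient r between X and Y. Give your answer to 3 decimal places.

-0.183

r = Cov(X,Y) / (s_X · s_Y) = -0.984 / (1.927 × 2.784)
  = -0.984 / 5.3648 ≈ -0.183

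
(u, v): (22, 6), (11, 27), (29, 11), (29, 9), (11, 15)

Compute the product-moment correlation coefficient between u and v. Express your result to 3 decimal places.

-0.721

n = 5, Σu = 102, Σv = 68, Σu² = 2408, Σv² = 1192, Σuv = 1174
nΣuv − ΣuΣv = 5870 − 6936 = -1066
nΣu² − (Σu)² = 12040 − 10404 = 1636; nΣv² − (Σv)² = 5960 − 4624 = 1336
r = -1066 / √(1636 × 1336) = -1066 / 1478.4100 ≈ -0.721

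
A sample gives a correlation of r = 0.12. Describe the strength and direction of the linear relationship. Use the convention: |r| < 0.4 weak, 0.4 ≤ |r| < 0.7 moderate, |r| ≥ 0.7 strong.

weak positive

r = 0.12 > 0 so the relationship is positive.
|r| = 0.12, which falls in the weak range.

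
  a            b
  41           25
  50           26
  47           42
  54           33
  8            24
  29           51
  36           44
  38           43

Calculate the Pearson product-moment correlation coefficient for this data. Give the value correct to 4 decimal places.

0.0590

n = 8, Σa = 303, Σb = 288, Σa² = 12951, Σb² = 11116, Σab = 10970
nΣab − ΣaΣb = 87760 − 87264 = 496
nΣa² − (Σa)² = 103608 − 91809 = 11799; nΣb² − (Σb)² = 88928 − 82944 = 5984
r = 496 / √(11799 × 5984) = 496 / 8402.6910 ≈ 0.0590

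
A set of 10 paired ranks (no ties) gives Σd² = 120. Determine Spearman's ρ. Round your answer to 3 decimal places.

0.273

ρ = 1 − 6Σd² / [n(n²−1)] = 1 − 6×120 / (10×99)
  = 1 − 720/990 = 1 − 0.7273 ≈ 0.273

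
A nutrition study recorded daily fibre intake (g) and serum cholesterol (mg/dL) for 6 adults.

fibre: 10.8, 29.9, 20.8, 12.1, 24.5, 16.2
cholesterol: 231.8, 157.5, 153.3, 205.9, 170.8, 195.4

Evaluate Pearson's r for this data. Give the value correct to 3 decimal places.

-0.873

n = 6, Σx = 114.3, Σy = 1114.7, Σx² = 2452.39, Σy² = 211786.99, Σxy = 20242.8
nΣxy − ΣxΣy = 121456.8 − 127410.21 = -5953.41
nΣx² − (Σx)² = 14714.34 − 13064.49 = 1649.85; nΣy² − (Σy)² = 1270721.94 − 1242556.09 = 28165.85
r = -5953.41 / √(1649.85 × 28165.85) = -5953.41 / 6816.8488 ≈ -0.873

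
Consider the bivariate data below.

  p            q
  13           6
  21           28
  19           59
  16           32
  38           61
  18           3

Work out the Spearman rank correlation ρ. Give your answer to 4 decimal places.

Rank p: 1, 5, 4, 2, 6, 3
Rank q: 2, 3, 5, 4, 6, 1
d = rank(p) − rank(q): -1, 2, -1, -2, 0, 2; Σd² = 14
ρ = 1 − 6Σd² / [n(n²−1)] = 1 − 6×14 / (6×35) = 1 − 84/210 ≈ 0.6000

0.6000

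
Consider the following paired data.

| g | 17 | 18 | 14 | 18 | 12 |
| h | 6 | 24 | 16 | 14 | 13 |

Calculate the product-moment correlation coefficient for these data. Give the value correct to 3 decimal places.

0.182

n = 5, Σg = 79, Σh = 73, Σg² = 1277, Σh² = 1233, Σgh = 1166
nΣgh − ΣgΣh = 5830 − 5767 = 63
nΣg² − (Σg)² = 6385 − 6241 = 144; nΣh² − (Σh)² = 6165 − 5329 = 836
r = 63 / √(144 × 836) = 63 / 346.9640 ≈ 0.182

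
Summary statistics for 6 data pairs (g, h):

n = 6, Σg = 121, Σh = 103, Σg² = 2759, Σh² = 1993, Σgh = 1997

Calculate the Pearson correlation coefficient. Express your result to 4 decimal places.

r = (nΣgh − ΣgΣh) / √[(nΣg² − (Σg)²)(nΣh² − (Σh)²)]
Numerator: 6×1997 − 121×103 = -481
Denominator: √[(16554 − 14641)(11958 − 10609)] = √[1913 × 1349] = 1606.4361
r = -481 / 1606.4361 ≈ -0.2994

-0.2994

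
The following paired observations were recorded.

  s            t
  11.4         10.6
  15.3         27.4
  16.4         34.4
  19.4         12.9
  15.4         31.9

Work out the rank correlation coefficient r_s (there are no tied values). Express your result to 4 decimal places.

0.4000

Rank s: 1, 2, 4, 5, 3
Rank t: 1, 3, 5, 2, 4
d = rank(s) − rank(t): 0, -1, -1, 3, -1; Σd² = 12
ρ = 1 − 6Σd² / [n(n²−1)] = 1 − 6×12 / (5×24) = 1 − 72/120 ≈ 0.4000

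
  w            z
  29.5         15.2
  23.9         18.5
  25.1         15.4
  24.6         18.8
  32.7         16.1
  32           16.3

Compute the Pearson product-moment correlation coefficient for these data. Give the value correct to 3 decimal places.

n = 6, Σw = 167.8, Σz = 100.3, Σw² = 4769.92, Σz² = 1688.79, Σwz = 2787.64
nΣwz − ΣwΣz = 16725.84 − 16830.34 = -104.5
nΣw² − (Σw)² = 28619.52 − 28156.84 = 462.68; nΣz² − (Σz)² = 10132.74 − 10060.09 = 72.65
r = -104.5 / √(462.68 × 72.65) = -104.5 / 183.3404 ≈ -0.570

-0.570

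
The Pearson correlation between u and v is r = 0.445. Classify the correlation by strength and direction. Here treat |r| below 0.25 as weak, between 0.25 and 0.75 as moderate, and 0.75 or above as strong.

r = 0.445 > 0 so the relationship is positive.
|r| = 0.445, which falls in the moderate range.

moderate positive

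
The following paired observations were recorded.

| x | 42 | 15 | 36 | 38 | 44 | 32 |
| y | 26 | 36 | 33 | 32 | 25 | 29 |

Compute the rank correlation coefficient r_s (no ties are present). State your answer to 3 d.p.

Rank x: 5, 1, 3, 4, 6, 2
Rank y: 2, 6, 5, 4, 1, 3
d = rank(x) − rank(y): 3, -5, -2, 0, 5, -1; Σd² = 64
ρ = 1 − 6Σd² / [n(n²−1)] = 1 − 6×64 / (6×35) = 1 − 384/210 ≈ -0.829

-0.829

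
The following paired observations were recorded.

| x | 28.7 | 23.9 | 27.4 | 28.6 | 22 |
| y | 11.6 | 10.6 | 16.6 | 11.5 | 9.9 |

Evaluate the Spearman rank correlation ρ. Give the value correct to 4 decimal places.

0.7000

Rank x: 5, 2, 3, 4, 1
Rank y: 4, 2, 5, 3, 1
d = rank(x) − rank(y): 1, 0, -2, 1, 0; Σd² = 6
ρ = 1 − 6Σd² / [n(n²−1)] = 1 − 6×6 / (5×24) = 1 − 36/120 ≈ 0.7000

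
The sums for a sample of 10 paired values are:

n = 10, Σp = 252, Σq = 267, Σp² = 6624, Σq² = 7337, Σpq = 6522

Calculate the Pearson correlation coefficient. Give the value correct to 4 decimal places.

-0.8650

r = (nΣpq − ΣpΣq) / √[(nΣp² − (Σp)²)(nΣq² − (Σq)²)]
Numerator: 10×6522 − 252×267 = -2064
Denominator: √[(66240 − 63504)(73370 − 71289)] = √[2736 × 2081] = 2386.1299
r = -2064 / 2386.1299 ≈ -0.8650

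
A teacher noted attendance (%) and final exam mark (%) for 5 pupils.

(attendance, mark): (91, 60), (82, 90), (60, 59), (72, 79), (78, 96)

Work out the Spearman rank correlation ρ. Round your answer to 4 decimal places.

0.3000

Rank attendance: 5, 4, 1, 2, 3
Rank mark: 2, 4, 1, 3, 5
d = rank(attendance) − rank(mark): 3, 0, 0, -1, -2; Σd² = 14
ρ = 1 − 6Σd² / [n(n²−1)] = 1 − 6×14 / (5×24) = 1 − 84/120 ≈ 0.3000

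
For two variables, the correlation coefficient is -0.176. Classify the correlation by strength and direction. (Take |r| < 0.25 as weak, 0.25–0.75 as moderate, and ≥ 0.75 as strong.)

r = -0.176 < 0 so the relationship is negative.
|r| = 0.176, which falls in the weak range.

weak negative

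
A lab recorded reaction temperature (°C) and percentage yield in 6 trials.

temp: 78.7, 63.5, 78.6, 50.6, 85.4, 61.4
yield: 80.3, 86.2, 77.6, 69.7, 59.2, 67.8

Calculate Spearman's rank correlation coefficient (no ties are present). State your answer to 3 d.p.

Rank temp: 5, 3, 4, 1, 6, 2
Rank yield: 5, 6, 4, 3, 1, 2
d = rank(temp) − rank(yield): 0, -3, 0, -2, 5, 0; Σd² = 38
ρ = 1 − 6Σd² / [n(n²−1)] = 1 − 6×38 / (6×35) = 1 − 228/210 ≈ -0.086

-0.086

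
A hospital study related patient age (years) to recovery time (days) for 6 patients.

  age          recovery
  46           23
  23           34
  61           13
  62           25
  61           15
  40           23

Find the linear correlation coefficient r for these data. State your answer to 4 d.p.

n = 6, Σx = 293, Σy = 133, Σx² = 15531, Σy² = 3233, Σxy = 6018
nΣxy − ΣxΣy = 36108 − 38969 = -2861
nΣx² − (Σx)² = 93186 − 85849 = 7337; nΣy² − (Σy)² = 19398 − 17689 = 1709
r = -2861 / √(7337 × 1709) = -2861 / 3541.0356 ≈ -0.8080

-0.8080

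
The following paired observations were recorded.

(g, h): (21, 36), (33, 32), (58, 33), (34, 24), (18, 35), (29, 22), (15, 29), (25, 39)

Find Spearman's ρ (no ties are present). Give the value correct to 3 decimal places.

-0.262

Rank g: 3, 6, 8, 7, 2, 5, 1, 4
Rank h: 7, 4, 5, 2, 6, 1, 3, 8
d = rank(g) − rank(h): -4, 2, 3, 5, -4, 4, -2, -4; Σd² = 106
ρ = 1 − 6Σd² / [n(n²−1)] = 1 − 6×106 / (8×63) = 1 − 636/504 ≈ -0.262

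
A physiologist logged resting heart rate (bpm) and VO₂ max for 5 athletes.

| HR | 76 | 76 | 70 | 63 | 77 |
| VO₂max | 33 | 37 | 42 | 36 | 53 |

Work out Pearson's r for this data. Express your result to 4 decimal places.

0.3032

n = 5, Σx = 362, Σy = 201, Σx² = 26350, Σy² = 8327, Σxy = 14609
nΣxy − ΣxΣy = 73045 − 72762 = 283
nΣx² − (Σx)² = 131750 − 131044 = 706; nΣy² − (Σy)² = 41635 − 40401 = 1234
r = 283 / √(706 × 1234) = 283 / 933.3831 ≈ 0.3032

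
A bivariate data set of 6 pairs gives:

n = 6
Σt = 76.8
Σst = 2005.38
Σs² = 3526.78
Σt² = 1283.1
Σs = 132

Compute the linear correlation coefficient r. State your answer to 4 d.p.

r = (nΣst − ΣsΣt) / √[(nΣs² − (Σs)²)(nΣt² − (Σt)²)]
Numerator: 6×2005.38 − 132×76.8 = 1894.68
Denominator: √[(21160.68 − 17424)(7698.6 − 5898.24)] = √[3736.68 × 1800.36] = 2593.7173
r = 1894.68 / 2593.7173 ≈ 0.7305

0.7305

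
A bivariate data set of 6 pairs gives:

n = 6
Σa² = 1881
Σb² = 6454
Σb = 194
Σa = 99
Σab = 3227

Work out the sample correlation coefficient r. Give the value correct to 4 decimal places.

r = (nΣab − ΣaΣb) / √[(nΣa² − (Σa)²)(nΣb² − (Σb)²)]
Numerator: 6×3227 − 99×194 = 156
Denominator: √[(11286 − 9801)(38724 − 37636)] = √[1485 × 1088] = 1271.0940
r = 156 / 1271.0940 ≈ 0.1227

0.1227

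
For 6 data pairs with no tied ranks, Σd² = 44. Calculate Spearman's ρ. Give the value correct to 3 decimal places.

-0.257

ρ = 1 − 6Σd² / [n(n²−1)] = 1 − 6×44 / (6×35)
  = 1 − 264/210 = 1 − 1.2571 ≈ -0.257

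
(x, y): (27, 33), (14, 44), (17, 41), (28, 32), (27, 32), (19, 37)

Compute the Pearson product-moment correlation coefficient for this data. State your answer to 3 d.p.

n = 6, Σx = 132, Σy = 219, Σx² = 3088, Σy² = 8123, Σxy = 4667
nΣxy − ΣxΣy = 28002 − 28908 = -906
nΣx² − (Σx)² = 18528 − 17424 = 1104; nΣy² − (Σy)² = 48738 − 47961 = 777
r = -906 / √(1104 × 777) = -906 / 926.1792 ≈ -0.978

-0.978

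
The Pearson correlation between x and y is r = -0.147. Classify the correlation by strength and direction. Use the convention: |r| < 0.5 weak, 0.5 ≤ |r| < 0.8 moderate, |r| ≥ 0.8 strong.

r = -0.147 < 0 so the relationship is negative.
|r| = 0.147, which falls in the weak range.

weak negative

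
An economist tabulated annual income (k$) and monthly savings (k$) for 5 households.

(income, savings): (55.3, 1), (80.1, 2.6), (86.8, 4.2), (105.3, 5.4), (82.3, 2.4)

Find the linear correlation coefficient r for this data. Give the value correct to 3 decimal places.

n = 5, Σx = 409.8, Σy = 15.6, Σx² = 34869.72, Σy² = 60.32, Σxy = 1394.26
nΣxy − ΣxΣy = 6971.3 − 6392.88 = 578.42
nΣx² − (Σx)² = 174348.6 − 167936.04 = 6412.56; nΣy² − (Σy)² = 301.6 − 243.36 = 58.24
r = 578.42 / √(6412.56 × 58.24) = 578.42 / 611.1199 ≈ 0.946

0.946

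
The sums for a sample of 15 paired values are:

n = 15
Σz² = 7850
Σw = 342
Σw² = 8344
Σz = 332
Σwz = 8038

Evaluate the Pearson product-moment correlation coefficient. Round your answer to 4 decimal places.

r = (nΣwz − ΣwΣz) / √[(nΣw² − (Σw)²)(nΣz² − (Σz)²)]
Numerator: 15×8038 − 342×332 = 7026
Denominator: √[(125160 − 116964)(117750 − 110224)] = √[8196 × 7526] = 7853.8587
r = 7026 / 7853.8587 ≈ 0.8946

0.8946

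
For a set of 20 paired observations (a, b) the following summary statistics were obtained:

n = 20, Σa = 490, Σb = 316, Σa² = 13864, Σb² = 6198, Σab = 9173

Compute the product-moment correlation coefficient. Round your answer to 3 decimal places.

r = (nΣab − ΣaΣb) / √[(nΣa² − (Σa)²)(nΣb² − (Σb)²)]
Numerator: 20×9173 − 490×316 = 28620
Denominator: √[(277280 − 240100)(123960 − 99856)] = √[37180 × 24104] = 29936.3779
r = 28620 / 29936.3779 ≈ 0.956

0.956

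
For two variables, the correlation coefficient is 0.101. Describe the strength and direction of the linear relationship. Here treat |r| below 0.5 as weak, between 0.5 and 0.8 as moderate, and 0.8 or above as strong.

weak positive

r = 0.101 > 0 so the relationship is positive.
|r| = 0.101, which falls in the weak range.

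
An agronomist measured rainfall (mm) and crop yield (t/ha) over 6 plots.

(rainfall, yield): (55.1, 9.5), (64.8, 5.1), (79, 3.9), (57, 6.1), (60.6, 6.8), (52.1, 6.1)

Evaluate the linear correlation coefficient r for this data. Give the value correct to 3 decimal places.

-0.704

n = 6, Σx = 368.6, Σy = 37.5, Σx² = 23111.82, Σy² = 252.13, Σxy = 2239.62
nΣxy − ΣxΣy = 13437.72 − 13822.5 = -384.78
nΣx² − (Σx)² = 138670.92 − 135865.96 = 2804.96; nΣy² − (Σy)² = 1512.78 − 1406.25 = 106.53
r = -384.78 / √(2804.96 × 106.53) = -384.78 / 546.6373 ≈ -0.704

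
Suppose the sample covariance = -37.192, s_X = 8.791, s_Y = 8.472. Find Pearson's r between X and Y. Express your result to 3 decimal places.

r = Cov(X,Y) / (s_X · s_Y) = -37.192 / (8.791 × 8.472)
  = -37.192 / 74.4774 ≈ -0.499

-0.499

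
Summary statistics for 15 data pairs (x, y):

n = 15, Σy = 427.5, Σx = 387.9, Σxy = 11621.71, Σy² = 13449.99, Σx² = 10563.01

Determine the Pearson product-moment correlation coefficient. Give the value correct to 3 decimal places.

r = (nΣxy − ΣxΣy) / √[(nΣx² − (Σx)²)(nΣy² − (Σy)²)]
Numerator: 15×11621.71 − 387.9×427.5 = 8498.4
Denominator: √[(158445.15 − 150466.41)(201749.85 − 182756.25)] = √[7978.74 × 18993.6] = 12310.3613
r = 8498.4 / 12310.3613 ≈ 0.690

0.690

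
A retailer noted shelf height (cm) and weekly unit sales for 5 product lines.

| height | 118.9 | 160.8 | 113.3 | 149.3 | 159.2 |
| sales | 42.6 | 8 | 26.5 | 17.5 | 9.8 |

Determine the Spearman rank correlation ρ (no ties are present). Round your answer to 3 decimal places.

Rank height: 2, 5, 1, 3, 4
Rank sales: 5, 1, 4, 3, 2
d = rank(height) − rank(sales): -3, 4, -3, 0, 2; Σd² = 38
ρ = 1 − 6Σd² / [n(n²−1)] = 1 − 6×38 / (5×24) = 1 − 228/120 ≈ -0.900

-0.900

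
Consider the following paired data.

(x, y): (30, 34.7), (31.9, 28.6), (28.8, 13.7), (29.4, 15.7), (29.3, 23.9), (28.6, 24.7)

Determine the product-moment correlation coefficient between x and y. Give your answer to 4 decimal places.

n = 6, Σx = 178, Σy = 141.3, Σx² = 5287.86, Σy² = 3637.53, Σxy = 4216.17
nΣxy − ΣxΣy = 25297.02 − 25151.4 = 145.62
nΣx² − (Σx)² = 31727.16 − 31684 = 43.16; nΣy² − (Σy)² = 21825.18 − 19965.69 = 1859.49
r = 145.62 / √(43.16 × 1859.49) = 145.62 / 283.2942 ≈ 0.5140

0.5140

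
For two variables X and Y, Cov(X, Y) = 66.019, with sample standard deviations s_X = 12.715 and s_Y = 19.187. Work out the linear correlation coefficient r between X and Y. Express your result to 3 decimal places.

0.271

r = Cov(X,Y) / (s_X · s_Y) = 66.019 / (12.715 × 19.187)
  = 66.019 / 243.9627 ≈ 0.271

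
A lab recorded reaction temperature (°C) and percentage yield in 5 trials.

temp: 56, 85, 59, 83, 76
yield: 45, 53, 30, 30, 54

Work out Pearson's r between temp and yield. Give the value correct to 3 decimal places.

n = 5, Σx = 359, Σy = 212, Σx² = 26507, Σy² = 9550, Σxy = 15389
nΣxy − ΣxΣy = 76945 − 76108 = 837
nΣx² − (Σx)² = 132535 − 128881 = 3654; nΣy² − (Σy)² = 47750 − 44944 = 2806
r = 837 / √(3654 × 2806) = 837 / 3202.0500 ≈ 0.261

0.261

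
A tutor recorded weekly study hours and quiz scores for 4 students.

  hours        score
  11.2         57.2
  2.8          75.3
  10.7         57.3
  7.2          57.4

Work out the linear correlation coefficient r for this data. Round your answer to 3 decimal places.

n = 4, Σx = 31.9, Σy = 247.2, Σx² = 299.61, Σy² = 15519.98, Σxy = 1877.87
nΣxy − ΣxΣy = 7511.48 − 7885.68 = -374.2
nΣx² − (Σx)² = 1198.44 − 1017.61 = 180.83; nΣy² − (Σy)² = 62079.92 − 61107.84 = 972.08
r = -374.2 / √(180.83 × 972.08) = -374.2 / 419.2627 ≈ -0.893

-0.893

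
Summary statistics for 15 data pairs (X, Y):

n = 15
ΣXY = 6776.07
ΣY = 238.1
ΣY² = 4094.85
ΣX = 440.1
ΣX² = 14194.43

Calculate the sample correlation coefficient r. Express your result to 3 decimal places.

-0.330

r = (nΣXY − ΣXΣY) / √[(nΣX² − (ΣX)²)(nΣY² − (ΣY)²)]
Numerator: 15×6776.07 − 440.1×238.1 = -3146.76
Denominator: √[(212916.45 − 193688.01)(61422.75 − 56691.61)] = √[19228.44 × 4731.14] = 9537.9475
r = -3146.76 / 9537.9475 ≈ -0.330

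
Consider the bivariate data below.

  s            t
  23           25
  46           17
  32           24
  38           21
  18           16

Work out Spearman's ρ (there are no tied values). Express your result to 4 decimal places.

Rank s: 2, 5, 3, 4, 1
Rank t: 5, 2, 4, 3, 1
d = rank(s) − rank(t): -3, 3, -1, 1, 0; Σd² = 20
ρ = 1 − 6Σd² / [n(n²−1)] = 1 − 6×20 / (5×24) = 1 − 120/120 ≈ 0.0000

0.0000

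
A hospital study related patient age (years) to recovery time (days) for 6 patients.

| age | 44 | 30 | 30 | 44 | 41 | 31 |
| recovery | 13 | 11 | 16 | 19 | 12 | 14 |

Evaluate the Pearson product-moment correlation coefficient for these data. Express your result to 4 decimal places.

n = 6, Σx = 220, Σy = 85, Σx² = 8314, Σy² = 1247, Σxy = 3144
nΣxy − ΣxΣy = 18864 − 18700 = 164
nΣx² − (Σx)² = 49884 − 48400 = 1484; nΣy² − (Σy)² = 7482 − 7225 = 257
r = 164 / √(1484 × 257) = 164 / 617.5662 ≈ 0.2656

0.2656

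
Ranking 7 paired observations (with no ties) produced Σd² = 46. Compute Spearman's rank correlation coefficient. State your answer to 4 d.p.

ρ = 1 − 6Σd² / [n(n²−1)] = 1 − 6×46 / (7×48)
  = 1 − 276/336 = 1 − 0.82143 ≈ 0.1786

0.1786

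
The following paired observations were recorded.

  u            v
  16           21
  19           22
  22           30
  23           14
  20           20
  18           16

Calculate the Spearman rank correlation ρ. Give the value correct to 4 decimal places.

Rank u: 1, 3, 5, 6, 4, 2
Rank v: 4, 5, 6, 1, 3, 2
d = rank(u) − rank(v): -3, -2, -1, 5, 1, 0; Σd² = 40
ρ = 1 − 6Σd² / [n(n²−1)] = 1 − 6×40 / (6×35) = 1 − 240/210 ≈ -0.1429

-0.1429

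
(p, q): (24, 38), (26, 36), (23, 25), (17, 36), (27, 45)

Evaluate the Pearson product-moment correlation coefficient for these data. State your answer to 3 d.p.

0.338

n = 5, Σp = 117, Σq = 180, Σp² = 2799, Σq² = 6686, Σpq = 4250
nΣpq − ΣpΣq = 21250 − 21060 = 190
nΣp² − (Σp)² = 13995 − 13689 = 306; nΣq² − (Σq)² = 33430 − 32400 = 1030
r = 190 / √(306 × 1030) = 190 / 561.4089 ≈ 0.338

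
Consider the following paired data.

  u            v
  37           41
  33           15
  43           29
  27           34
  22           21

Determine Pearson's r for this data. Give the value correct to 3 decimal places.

n = 5, Σu = 162, Σv = 140, Σu² = 5520, Σv² = 4344, Σuv = 4639
nΣuv − ΣuΣv = 23195 − 22680 = 515
nΣu² − (Σu)² = 27600 − 26244 = 1356; nΣv² − (Σv)² = 21720 − 19600 = 2120
r = 515 / √(1356 × 2120) = 515 / 1695.4999 ≈ 0.304

0.304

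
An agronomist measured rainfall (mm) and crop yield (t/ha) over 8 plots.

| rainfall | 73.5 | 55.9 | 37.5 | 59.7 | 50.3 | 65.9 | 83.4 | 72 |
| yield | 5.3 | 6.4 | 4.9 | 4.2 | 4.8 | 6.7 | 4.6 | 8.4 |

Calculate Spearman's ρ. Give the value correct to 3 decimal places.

Rank rainfall: 7, 3, 1, 4, 2, 5, 8, 6
Rank yield: 5, 6, 4, 1, 3, 7, 2, 8
d = rank(rainfall) − rank(yield): 2, -3, -3, 3, -1, -2, 6, -2; Σd² = 76
ρ = 1 − 6Σd² / [n(n²−1)] = 1 − 6×76 / (8×63) = 1 − 456/504 ≈ 0.095

0.095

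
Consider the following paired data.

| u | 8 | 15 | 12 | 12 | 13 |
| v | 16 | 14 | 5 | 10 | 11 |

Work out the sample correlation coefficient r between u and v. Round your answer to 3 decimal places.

-0.256

n = 5, Σu = 60, Σv = 56, Σu² = 746, Σv² = 698, Σuv = 661
nΣuv − ΣuΣv = 3305 − 3360 = -55
nΣu² − (Σu)² = 3730 − 3600 = 130; nΣv² − (Σv)² = 3490 − 3136 = 354
r = -55 / √(130 × 354) = -55 / 214.5227 ≈ -0.256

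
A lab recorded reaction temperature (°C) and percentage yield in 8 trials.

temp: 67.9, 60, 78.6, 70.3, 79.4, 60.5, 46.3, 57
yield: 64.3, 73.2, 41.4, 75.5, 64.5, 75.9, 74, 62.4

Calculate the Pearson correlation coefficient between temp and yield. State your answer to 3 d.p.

n = 8, Σx = 520, Σy = 531.2, Σx² = 34687.76, Σy² = 36197.76, Σxy = 34015.91
nΣxy − ΣxΣy = 272127.28 − 276224 = -4096.72
nΣx² − (Σx)² = 277502.08 − 270400 = 7102.08; nΣy² − (Σy)² = 289582.08 − 282173.44 = 7408.64
r = -4096.72 / √(7102.08 × 7408.64) = -4096.72 / 7253.7407 ≈ -0.565

-0.565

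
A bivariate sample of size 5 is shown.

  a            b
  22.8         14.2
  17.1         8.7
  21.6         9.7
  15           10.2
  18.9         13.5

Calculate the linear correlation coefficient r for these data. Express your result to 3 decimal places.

n = 5, Σa = 95.4, Σb = 56.3, Σa² = 1861.02, Σb² = 657.71, Σab = 1090.2
nΣab − ΣaΣb = 5451 − 5371.02 = 79.98
nΣa² − (Σa)² = 9305.1 − 9101.16 = 203.94; nΣb² − (Σb)² = 3288.55 − 3169.69 = 118.86
r = 79.98 / √(203.94 × 118.86) = 79.98 / 155.6930 ≈ 0.514

0.514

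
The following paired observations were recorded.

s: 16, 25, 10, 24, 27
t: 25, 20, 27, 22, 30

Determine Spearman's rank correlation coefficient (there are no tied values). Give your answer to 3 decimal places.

0.000

Rank s: 2, 4, 1, 3, 5
Rank t: 3, 1, 4, 2, 5
d = rank(s) − rank(t): -1, 3, -3, 1, 0; Σd² = 20
ρ = 1 − 6Σd² / [n(n²−1)] = 1 − 6×20 / (5×24) = 1 − 120/120 ≈ 0.000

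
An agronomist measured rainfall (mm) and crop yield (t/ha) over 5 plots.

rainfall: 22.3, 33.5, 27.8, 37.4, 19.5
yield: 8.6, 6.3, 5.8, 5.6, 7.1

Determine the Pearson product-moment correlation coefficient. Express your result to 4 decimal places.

-0.7293

n = 5, Σx = 140.5, Σy = 33.4, Σx² = 4171.39, Σy² = 229.06, Σxy = 911.96
nΣxy − ΣxΣy = 4559.8 − 4692.7 = -132.9
nΣx² − (Σx)² = 20856.95 − 19740.25 = 1116.7; nΣy² − (Σy)² = 1145.3 − 1115.56 = 29.74
r = -132.9 / √(1116.7 × 29.74) = -132.9 / 182.2379 ≈ -0.7293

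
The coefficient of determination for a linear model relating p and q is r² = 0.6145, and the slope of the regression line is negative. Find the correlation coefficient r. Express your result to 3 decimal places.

-0.784

|r| = √0.6145 = 0.784
The association is negative, so r = −0.784.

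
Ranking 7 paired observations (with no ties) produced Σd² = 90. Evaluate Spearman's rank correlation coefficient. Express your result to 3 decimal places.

ρ = 1 − 6Σd² / [n(n²−1)] = 1 − 6×90 / (7×48)
  = 1 − 540/336 = 1 − 1.6071 ≈ -0.607

-0.607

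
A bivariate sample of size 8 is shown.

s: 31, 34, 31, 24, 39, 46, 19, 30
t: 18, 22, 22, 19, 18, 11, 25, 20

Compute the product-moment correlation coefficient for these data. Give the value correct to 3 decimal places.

-0.804

n = 8, Σs = 254, Σt = 155, Σs² = 8552, Σt² = 3123, Σst = 4727
nΣst − ΣsΣt = 37816 − 39370 = -1554
nΣs² − (Σs)² = 68416 − 64516 = 3900; nΣt² − (Σt)² = 24984 − 24025 = 959
r = -1554 / √(3900 × 959) = -1554 / 1933.9338 ≈ -0.804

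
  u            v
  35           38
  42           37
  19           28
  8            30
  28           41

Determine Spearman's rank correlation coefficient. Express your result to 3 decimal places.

Rank u: 4, 5, 2, 1, 3
Rank v: 4, 3, 1, 2, 5
d = rank(u) − rank(v): 0, 2, 1, -1, -2; Σd² = 10
ρ = 1 − 6Σd² / [n(n²−1)] = 1 − 6×10 / (5×24) = 1 − 60/120 ≈ 0.500

0.500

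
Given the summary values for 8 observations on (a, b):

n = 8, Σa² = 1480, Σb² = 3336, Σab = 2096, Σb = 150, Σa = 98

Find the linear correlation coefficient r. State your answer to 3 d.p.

r = (nΣab − ΣaΣb) / √[(nΣa² − (Σa)²)(nΣb² − (Σb)²)]
Numerator: 8×2096 − 98×150 = 2068
Denominator: √[(11840 − 9604)(26688 − 22500)] = √[2236 × 4188] = 3060.1255
r = 2068 / 3060.1255 ≈ 0.676

0.676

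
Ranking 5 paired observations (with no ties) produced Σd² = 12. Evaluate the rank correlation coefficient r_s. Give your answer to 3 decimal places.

0.400

ρ = 1 − 6Σd² / [n(n²−1)] = 1 − 6×12 / (5×24)
  = 1 − 72/120 = 1 − 0.6000 ≈ 0.400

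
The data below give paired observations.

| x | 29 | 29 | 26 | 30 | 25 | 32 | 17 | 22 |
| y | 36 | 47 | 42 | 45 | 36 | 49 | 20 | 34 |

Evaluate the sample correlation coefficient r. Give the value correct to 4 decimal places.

0.9176

n = 8, Σx = 210, Σy = 309, Σx² = 5680, Σy² = 12547, Σxy = 8405
nΣxy − ΣxΣy = 67240 − 64890 = 2350
nΣx² − (Σx)² = 45440 − 44100 = 1340; nΣy² − (Σy)² = 100376 − 95481 = 4895
r = 2350 / √(1340 × 4895) = 2350 / 2561.1130 ≈ 0.9176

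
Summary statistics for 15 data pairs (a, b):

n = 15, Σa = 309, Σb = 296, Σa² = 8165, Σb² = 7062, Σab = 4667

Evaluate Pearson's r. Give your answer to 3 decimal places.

r = (nΣab − ΣaΣb) / √[(nΣa² − (Σa)²)(nΣb² − (Σb)²)]
Numerator: 15×4667 − 309×296 = -21459
Denominator: √[(122475 − 95481)(105930 − 87616)] = √[26994 × 18314] = 22234.3904
r = -21459 / 22234.3904 ≈ -0.965

-0.965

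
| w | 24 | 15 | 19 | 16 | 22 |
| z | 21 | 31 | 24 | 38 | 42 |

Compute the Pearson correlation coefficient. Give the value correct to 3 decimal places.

n = 5, Σw = 96, Σz = 156, Σw² = 1902, Σz² = 5186, Σwz = 2957
nΣwz − ΣwΣz = 14785 − 14976 = -191
nΣw² − (Σw)² = 9510 − 9216 = 294; nΣz² − (Σz)² = 25930 − 24336 = 1594
r = -191 / √(294 × 1594) = -191 / 684.5699 ≈ -0.279

-0.279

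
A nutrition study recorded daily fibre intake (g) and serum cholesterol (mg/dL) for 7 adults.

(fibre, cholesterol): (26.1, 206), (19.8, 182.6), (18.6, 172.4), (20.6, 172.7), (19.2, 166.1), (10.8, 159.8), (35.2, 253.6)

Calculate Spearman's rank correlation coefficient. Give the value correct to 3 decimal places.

Rank fibre: 6, 4, 2, 5, 3, 1, 7
Rank cholesterol: 6, 5, 3, 4, 2, 1, 7
d = rank(fibre) − rank(cholesterol): 0, -1, -1, 1, 1, 0, 0; Σd² = 4
ρ = 1 − 6Σd² / [n(n²−1)] = 1 − 6×4 / (7×48) = 1 − 24/336 ≈ 0.929

0.929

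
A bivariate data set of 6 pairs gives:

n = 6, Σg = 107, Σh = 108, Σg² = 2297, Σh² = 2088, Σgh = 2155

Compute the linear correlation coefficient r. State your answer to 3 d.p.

r = (nΣgh − ΣgΣh) / √[(nΣg² − (Σg)²)(nΣh² − (Σh)²)]
Numerator: 6×2155 − 107×108 = 1374
Denominator: √[(13782 − 11449)(12528 − 11664)] = √[2333 × 864] = 1419.7577
r = 1374 / 1419.7577 ≈ 0.968

0.968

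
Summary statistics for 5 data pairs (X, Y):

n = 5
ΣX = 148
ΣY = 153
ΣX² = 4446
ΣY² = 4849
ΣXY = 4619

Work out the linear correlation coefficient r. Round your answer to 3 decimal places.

r = (nΣXY − ΣXΣY) / √[(nΣX² − (ΣX)²)(nΣY² − (ΣY)²)]
Numerator: 5×4619 − 148×153 = 451
Denominator: √[(22230 − 21904)(24245 − 23409)] = √[326 × 836] = 522.0498
r = 451 / 522.0498 ≈ 0.864

0.864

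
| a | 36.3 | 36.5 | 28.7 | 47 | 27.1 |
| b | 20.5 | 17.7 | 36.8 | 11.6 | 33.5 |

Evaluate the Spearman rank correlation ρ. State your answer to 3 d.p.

Rank a: 3, 4, 2, 5, 1
Rank b: 3, 2, 5, 1, 4
d = rank(a) − rank(b): 0, 2, -3, 4, -3; Σd² = 38
ρ = 1 − 6Σd² / [n(n²−1)] = 1 − 6×38 / (5×24) = 1 − 228/120 ≈ -0.900

-0.900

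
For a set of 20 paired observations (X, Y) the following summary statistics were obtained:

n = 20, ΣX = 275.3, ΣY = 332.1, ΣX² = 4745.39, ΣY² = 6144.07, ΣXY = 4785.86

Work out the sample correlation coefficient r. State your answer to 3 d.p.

0.277

r = (nΣXY − ΣXΣY) / √[(nΣX² − (ΣX)²)(nΣY² − (ΣY)²)]
Numerator: 20×4785.86 − 275.3×332.1 = 4290.07
Denominator: √[(94907.8 − 75790.09)(122881.4 − 110290.41)] = √[19117.71 × 12590.99] = 15514.8605
r = 4290.07 / 15514.8605 ≈ 0.277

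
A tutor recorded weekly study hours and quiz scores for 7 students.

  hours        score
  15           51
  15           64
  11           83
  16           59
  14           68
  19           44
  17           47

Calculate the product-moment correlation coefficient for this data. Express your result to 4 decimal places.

-0.9299

n = 7, Σx = 107, Σy = 416, Σx² = 1673, Σy² = 25836, Σxy = 6169
nΣxy − ΣxΣy = 43183 − 44512 = -1329
nΣx² − (Σx)² = 11711 − 11449 = 262; nΣy² − (Σy)² = 180852 − 173056 = 7796
r = -1329 / √(262 × 7796) = -1329 / 1429.1788 ≈ -0.9299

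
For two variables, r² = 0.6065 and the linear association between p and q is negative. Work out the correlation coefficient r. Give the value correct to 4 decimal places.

-0.7788

|r| = √0.6065 = 0.7788
The association is negative, so r = −0.7788.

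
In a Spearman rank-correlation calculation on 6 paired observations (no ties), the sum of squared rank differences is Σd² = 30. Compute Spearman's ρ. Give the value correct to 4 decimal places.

0.1429

ρ = 1 − 6Σd² / [n(n²−1)] = 1 − 6×30 / (6×35)
  = 1 − 180/210 = 1 − 0.85714 ≈ 0.1429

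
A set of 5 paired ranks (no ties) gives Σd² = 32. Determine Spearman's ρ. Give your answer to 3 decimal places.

ρ = 1 − 6Σd² / [n(n²−1)] = 1 − 6×32 / (5×24)
  = 1 − 192/120 = 1 − 1.6000 ≈ -0.600

-0.600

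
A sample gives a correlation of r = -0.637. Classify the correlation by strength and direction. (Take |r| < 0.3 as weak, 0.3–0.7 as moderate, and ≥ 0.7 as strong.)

r = -0.637 < 0 so the relationship is negative.
|r| = 0.637, which falls in the moderate range.

moderate negative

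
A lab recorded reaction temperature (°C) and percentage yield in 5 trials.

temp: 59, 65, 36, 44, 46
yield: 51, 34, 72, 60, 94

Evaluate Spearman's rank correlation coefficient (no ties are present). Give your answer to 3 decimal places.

Rank temp: 4, 5, 1, 2, 3
Rank yield: 2, 1, 4, 3, 5
d = rank(temp) − rank(yield): 2, 4, -3, -1, -2; Σd² = 34
ρ = 1 − 6Σd² / [n(n²−1)] = 1 − 6×34 / (5×24) = 1 − 204/120 ≈ -0.700

-0.700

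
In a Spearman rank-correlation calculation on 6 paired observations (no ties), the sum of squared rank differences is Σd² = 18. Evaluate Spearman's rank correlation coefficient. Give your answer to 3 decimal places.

0.486

ρ = 1 − 6Σd² / [n(n²−1)] = 1 − 6×18 / (6×35)
  = 1 − 108/210 = 1 − 0.5143 ≈ 0.486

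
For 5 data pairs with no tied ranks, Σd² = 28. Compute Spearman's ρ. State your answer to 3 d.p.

ρ = 1 − 6Σd² / [n(n²−1)] = 1 − 6×28 / (5×24)
  = 1 − 168/120 = 1 − 1.4000 ≈ -0.400

-0.400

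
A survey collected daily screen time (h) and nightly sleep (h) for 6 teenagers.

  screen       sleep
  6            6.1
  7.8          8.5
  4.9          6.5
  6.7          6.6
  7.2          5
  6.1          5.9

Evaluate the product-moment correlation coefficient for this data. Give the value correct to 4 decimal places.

0.3366

n = 6, Σx = 38.7, Σy = 38.6, Σx² = 254.79, Σy² = 255.08, Σxy = 250.96
nΣxy − ΣxΣy = 1505.76 − 1493.82 = 11.94
nΣx² − (Σx)² = 1528.74 − 1497.69 = 31.05; nΣy² − (Σy)² = 1530.48 − 1489.96 = 40.52
r = 11.94 / √(31.05 × 40.52) = 11.94 / 35.4704 ≈ 0.3366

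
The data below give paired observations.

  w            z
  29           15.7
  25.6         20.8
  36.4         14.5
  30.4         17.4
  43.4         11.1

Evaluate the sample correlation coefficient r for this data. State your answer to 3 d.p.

n = 5, Σw = 164.8, Σz = 79.5, Σw² = 5629.04, Σz² = 1315.35, Σwz = 2526.28
nΣwz − ΣwΣz = 12631.4 − 13101.6 = -470.2
nΣw² − (Σw)² = 28145.2 − 27159.04 = 986.16; nΣz² − (Σz)² = 6576.75 − 6320.25 = 256.5
r = -470.2 / √(986.16 × 256.5) = -470.2 / 502.9414 ≈ -0.935

-0.935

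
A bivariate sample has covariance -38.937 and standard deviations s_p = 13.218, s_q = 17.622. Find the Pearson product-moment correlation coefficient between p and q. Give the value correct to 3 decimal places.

-0.167

r = Cov(p,q) / (s_p · s_q) = -38.937 / (13.218 × 17.622)
  = -38.937 / 232.9276 ≈ -0.167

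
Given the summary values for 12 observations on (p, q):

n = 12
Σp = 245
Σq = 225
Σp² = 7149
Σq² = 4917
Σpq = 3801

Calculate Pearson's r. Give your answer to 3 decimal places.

-0.647

r = (nΣpq − ΣpΣq) / √[(nΣp² − (Σp)²)(nΣq² − (Σq)²)]
Numerator: 12×3801 − 245×225 = -9513
Denominator: √[(85788 − 60025)(59004 − 50625)] = √[25763 × 8379] = 14692.4531
r = -9513 / 14692.4531 ≈ -0.647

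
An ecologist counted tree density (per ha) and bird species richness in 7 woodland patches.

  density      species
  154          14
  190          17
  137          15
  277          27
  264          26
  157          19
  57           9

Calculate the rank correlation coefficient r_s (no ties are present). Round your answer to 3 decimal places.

0.929

Rank density: 3, 5, 2, 7, 6, 4, 1
Rank species: 2, 4, 3, 7, 6, 5, 1
d = rank(density) − rank(species): 1, 1, -1, 0, 0, -1, 0; Σd² = 4
ρ = 1 − 6Σd² / [n(n²−1)] = 1 − 6×4 / (7×48) = 1 − 24/336 ≈ 0.929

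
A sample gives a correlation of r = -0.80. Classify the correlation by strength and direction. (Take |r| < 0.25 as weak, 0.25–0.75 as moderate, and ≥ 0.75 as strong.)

r = -0.80 < 0 so the relationship is negative.
|r| = 0.80, which falls in the strong range.

strong negative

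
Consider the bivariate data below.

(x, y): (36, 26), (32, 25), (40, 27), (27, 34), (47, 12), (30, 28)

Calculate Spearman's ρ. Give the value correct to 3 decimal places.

Rank x: 4, 3, 5, 1, 6, 2
Rank y: 3, 2, 4, 6, 1, 5
d = rank(x) − rank(y): 1, 1, 1, -5, 5, -3; Σd² = 62
ρ = 1 − 6Σd² / [n(n²−1)] = 1 − 6×62 / (6×35) = 1 − 372/210 ≈ -0.771

-0.771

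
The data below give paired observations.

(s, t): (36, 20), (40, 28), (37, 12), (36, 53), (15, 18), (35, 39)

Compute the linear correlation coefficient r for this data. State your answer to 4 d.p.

n = 6, Σs = 199, Σt = 170, Σs² = 7011, Σt² = 5982, Σst = 5827
nΣst − ΣsΣt = 34962 − 33830 = 1132
nΣs² − (Σs)² = 42066 − 39601 = 2465; nΣt² − (Σt)² = 35892 − 28900 = 6992
r = 1132 / √(2465 × 6992) = 1132 / 4151.5395 ≈ 0.2727

0.2727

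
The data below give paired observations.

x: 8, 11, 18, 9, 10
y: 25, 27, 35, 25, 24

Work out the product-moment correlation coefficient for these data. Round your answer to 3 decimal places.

n = 5, Σx = 56, Σy = 136, Σx² = 690, Σy² = 3780, Σxy = 1592
nΣxy − ΣxΣy = 7960 − 7616 = 344
nΣx² − (Σx)² = 3450 − 3136 = 314; nΣy² − (Σy)² = 18900 − 18496 = 404
r = 344 / √(314 × 404) = 344 / 356.1685 ≈ 0.966

0.966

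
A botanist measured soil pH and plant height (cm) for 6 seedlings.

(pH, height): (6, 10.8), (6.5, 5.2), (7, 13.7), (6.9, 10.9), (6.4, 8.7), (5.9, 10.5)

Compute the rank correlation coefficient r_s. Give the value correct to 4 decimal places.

0.4857

Rank pH: 2, 4, 6, 5, 3, 1
Rank height: 4, 1, 6, 5, 2, 3
d = rank(pH) − rank(height): -2, 3, 0, 0, 1, -2; Σd² = 18
ρ = 1 − 6Σd² / [n(n²−1)] = 1 − 6×18 / (6×35) = 1 − 108/210 ≈ 0.4857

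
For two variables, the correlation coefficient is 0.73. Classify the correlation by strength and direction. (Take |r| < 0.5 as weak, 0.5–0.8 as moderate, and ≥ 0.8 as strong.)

moderate positive

r = 0.73 > 0 so the relationship is positive.
|r| = 0.73, which falls in the moderate range.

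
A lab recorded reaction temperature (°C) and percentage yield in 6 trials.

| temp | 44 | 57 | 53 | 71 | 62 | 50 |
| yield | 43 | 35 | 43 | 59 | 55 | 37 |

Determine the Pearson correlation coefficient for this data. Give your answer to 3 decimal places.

n = 6, Σx = 337, Σy = 272, Σx² = 19379, Σy² = 12798, Σxy = 15615
nΣxy − ΣxΣy = 93690 − 91664 = 2026
nΣx² − (Σx)² = 116274 − 113569 = 2705; nΣy² − (Σy)² = 76788 − 73984 = 2804
r = 2026 / √(2705 × 2804) = 2026 / 2754.0552 ≈ 0.736

0.736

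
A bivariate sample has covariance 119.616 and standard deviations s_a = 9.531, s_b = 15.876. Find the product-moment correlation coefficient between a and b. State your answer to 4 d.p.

r = Cov(a,b) / (s_a · s_b) = 119.616 / (9.531 × 15.876)
  = 119.616 / 151.3142 ≈ 0.7905

0.7905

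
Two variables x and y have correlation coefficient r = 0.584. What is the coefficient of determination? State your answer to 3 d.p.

r² = (0.584)² = 0.341

0.341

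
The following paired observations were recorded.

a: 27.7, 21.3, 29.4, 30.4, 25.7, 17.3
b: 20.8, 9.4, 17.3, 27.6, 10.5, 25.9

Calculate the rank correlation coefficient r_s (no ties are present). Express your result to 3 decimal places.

0.371

Rank a: 4, 2, 5, 6, 3, 1
Rank b: 4, 1, 3, 6, 2, 5
d = rank(a) − rank(b): 0, 1, 2, 0, 1, -4; Σd² = 22
ρ = 1 − 6Σd² / [n(n²−1)] = 1 − 6×22 / (6×35) = 1 − 132/210 ≈ 0.371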